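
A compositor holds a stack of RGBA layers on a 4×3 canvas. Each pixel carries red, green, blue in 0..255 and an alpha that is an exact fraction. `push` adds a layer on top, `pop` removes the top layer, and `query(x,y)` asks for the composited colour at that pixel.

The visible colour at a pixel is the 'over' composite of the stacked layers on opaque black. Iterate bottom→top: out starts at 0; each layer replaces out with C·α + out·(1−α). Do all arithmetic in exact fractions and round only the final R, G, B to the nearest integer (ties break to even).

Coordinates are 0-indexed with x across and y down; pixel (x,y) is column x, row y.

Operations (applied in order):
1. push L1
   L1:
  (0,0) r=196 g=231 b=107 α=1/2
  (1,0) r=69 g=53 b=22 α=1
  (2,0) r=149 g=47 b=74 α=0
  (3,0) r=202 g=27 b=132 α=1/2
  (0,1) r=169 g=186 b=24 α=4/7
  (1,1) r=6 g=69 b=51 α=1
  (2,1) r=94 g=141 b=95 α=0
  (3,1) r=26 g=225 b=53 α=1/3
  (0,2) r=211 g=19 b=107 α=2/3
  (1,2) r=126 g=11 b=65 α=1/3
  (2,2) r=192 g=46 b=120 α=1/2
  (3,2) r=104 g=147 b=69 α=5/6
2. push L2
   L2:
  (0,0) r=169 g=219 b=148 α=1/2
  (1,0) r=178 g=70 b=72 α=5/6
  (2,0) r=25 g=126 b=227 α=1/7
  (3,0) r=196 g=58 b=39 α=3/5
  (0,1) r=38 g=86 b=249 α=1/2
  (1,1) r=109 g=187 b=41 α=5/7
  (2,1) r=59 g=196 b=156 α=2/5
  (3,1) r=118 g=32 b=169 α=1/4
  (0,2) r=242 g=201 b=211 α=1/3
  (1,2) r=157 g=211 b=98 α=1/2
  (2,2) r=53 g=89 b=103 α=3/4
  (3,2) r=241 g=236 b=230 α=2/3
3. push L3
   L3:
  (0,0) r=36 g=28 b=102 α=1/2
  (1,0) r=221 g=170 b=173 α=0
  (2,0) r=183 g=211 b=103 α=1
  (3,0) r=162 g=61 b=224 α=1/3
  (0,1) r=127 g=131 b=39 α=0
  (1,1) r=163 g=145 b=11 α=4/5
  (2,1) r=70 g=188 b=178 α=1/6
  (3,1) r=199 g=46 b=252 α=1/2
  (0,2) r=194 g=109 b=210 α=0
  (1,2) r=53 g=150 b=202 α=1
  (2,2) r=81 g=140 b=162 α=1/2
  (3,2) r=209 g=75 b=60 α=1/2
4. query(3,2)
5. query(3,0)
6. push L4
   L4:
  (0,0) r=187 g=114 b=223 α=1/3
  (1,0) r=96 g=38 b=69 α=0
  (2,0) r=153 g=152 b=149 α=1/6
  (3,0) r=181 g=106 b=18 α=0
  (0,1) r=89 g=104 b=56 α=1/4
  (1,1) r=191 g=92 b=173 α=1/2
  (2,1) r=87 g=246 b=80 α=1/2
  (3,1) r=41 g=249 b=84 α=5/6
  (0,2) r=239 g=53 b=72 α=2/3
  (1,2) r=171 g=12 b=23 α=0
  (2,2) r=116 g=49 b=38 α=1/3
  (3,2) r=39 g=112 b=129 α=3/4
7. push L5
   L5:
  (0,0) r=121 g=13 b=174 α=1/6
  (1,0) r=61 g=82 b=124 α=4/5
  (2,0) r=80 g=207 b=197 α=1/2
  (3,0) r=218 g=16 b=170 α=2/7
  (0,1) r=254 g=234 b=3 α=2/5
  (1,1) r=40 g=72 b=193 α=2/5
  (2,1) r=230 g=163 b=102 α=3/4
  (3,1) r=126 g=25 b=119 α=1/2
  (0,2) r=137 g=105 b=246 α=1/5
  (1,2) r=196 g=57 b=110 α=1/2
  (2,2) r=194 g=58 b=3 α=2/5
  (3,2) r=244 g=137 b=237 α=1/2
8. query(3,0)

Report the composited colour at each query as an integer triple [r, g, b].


at x=3,y=2 over L1,L2,L3:
+L1 (α=5/6) → [260/3, 245/2, 115/2]
+L2 (α=2/3) → [1706/9, 1189/6, 345/2]
+L3 (α=1/2) → [3587/18, 1639/12, 465/4]
rounded: [199, 137, 116]

query (3,0) [L1,L2,L3] — begin 0,0,0
after L1 α=1/2: [101, 27/2, 66]
after L2 α=3/5: [158, 201/5, 249/5]
after L3 α=1/3: [478/3, 707/15, 1618/15]
→ [159, 47, 108]

(3,0) stack=L1,L2,L3,L4,L5; from [0,0,0]:
after L1 α=1/2: [101, 27/2, 66]
after L2 α=3/5: [158, 201/5, 249/5]
after L3 α=1/3: [478/3, 707/15, 1618/15]
after L4 α=0: [478/3, 707/15, 1618/15]
after L5 α=2/7: [3698/21, 803/21, 2638/21]
rounded: [176, 38, 126]


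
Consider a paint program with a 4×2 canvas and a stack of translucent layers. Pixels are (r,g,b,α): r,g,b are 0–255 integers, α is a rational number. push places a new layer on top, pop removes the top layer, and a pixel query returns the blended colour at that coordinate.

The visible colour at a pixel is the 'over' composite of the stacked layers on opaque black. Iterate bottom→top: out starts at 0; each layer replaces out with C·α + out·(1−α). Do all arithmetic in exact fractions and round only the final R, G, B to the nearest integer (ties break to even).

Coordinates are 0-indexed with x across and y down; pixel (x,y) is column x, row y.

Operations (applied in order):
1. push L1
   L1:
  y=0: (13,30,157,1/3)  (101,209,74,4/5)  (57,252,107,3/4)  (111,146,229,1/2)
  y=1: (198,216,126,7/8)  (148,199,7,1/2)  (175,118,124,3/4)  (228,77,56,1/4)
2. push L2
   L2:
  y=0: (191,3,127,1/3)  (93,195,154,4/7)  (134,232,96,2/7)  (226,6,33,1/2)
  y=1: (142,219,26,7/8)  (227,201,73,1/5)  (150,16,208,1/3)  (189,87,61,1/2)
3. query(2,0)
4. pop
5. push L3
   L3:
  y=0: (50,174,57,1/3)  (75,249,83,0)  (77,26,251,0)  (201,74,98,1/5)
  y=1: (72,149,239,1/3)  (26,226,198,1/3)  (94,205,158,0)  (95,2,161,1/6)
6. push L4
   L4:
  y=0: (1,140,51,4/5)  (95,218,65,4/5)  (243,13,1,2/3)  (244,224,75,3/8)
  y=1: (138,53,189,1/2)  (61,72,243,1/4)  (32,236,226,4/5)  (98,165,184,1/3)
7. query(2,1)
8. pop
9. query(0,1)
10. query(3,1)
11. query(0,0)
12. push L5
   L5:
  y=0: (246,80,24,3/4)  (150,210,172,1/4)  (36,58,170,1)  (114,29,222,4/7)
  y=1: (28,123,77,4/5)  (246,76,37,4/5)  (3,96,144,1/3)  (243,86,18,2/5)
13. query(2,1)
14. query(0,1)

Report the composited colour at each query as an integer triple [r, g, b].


(2,0) stack=L1,L2; from [0,0,0]:
+L1 (α=3/4) → [171/4, 189, 321/4]
+L2 (α=2/7) → [1927/28, 1409/7, 339/4]
rounded: [69, 201, 85]

query (2,1) [L1,L3,L4] — begin 0,0,0
after L1 α=3/4: [525/4, 177/2, 93]
after L3 α=0: [525/4, 177/2, 93]
after L4 α=4/5: [1037/20, 413/2, 997/5]
rounded: [52, 206, 199]

(0,1) stack=L1,L3; from [0,0,0]:
L1 α=7/8: [693/4, 189, 441/4]
L3 α=1/3: [279/2, 527/3, 919/6]
= [140, 176, 153]

query (3,1) [L1,L3] — begin 0,0,0
L1 α=1/4: [57, 77/4, 14]
L3 α=1/6: [190/3, 131/8, 77/2]
rounded: [63, 16, 38]

query (0,0) [L1,L3] — begin 0,0,0
after L1 α=1/3: [13/3, 10, 157/3]
after L3 α=1/3: [176/9, 194/3, 485/9]
→ [20, 65, 54]

(2,1) stack=L1,L3,L5; from [0,0,0]:
+L1 (α=3/4) → [525/4, 177/2, 93]
+L3 (α=0) → [525/4, 177/2, 93]
+L5 (α=1/3) → [177/2, 91, 110]
= [88, 91, 110]

(0,1) stack=L1,L3,L5; from [0,0,0]:
+L1 (α=7/8) → [693/4, 189, 441/4]
+L3 (α=1/3) → [279/2, 527/3, 919/6]
+L5 (α=4/5) → [503/10, 2003/15, 2767/30]
= [50, 134, 92]


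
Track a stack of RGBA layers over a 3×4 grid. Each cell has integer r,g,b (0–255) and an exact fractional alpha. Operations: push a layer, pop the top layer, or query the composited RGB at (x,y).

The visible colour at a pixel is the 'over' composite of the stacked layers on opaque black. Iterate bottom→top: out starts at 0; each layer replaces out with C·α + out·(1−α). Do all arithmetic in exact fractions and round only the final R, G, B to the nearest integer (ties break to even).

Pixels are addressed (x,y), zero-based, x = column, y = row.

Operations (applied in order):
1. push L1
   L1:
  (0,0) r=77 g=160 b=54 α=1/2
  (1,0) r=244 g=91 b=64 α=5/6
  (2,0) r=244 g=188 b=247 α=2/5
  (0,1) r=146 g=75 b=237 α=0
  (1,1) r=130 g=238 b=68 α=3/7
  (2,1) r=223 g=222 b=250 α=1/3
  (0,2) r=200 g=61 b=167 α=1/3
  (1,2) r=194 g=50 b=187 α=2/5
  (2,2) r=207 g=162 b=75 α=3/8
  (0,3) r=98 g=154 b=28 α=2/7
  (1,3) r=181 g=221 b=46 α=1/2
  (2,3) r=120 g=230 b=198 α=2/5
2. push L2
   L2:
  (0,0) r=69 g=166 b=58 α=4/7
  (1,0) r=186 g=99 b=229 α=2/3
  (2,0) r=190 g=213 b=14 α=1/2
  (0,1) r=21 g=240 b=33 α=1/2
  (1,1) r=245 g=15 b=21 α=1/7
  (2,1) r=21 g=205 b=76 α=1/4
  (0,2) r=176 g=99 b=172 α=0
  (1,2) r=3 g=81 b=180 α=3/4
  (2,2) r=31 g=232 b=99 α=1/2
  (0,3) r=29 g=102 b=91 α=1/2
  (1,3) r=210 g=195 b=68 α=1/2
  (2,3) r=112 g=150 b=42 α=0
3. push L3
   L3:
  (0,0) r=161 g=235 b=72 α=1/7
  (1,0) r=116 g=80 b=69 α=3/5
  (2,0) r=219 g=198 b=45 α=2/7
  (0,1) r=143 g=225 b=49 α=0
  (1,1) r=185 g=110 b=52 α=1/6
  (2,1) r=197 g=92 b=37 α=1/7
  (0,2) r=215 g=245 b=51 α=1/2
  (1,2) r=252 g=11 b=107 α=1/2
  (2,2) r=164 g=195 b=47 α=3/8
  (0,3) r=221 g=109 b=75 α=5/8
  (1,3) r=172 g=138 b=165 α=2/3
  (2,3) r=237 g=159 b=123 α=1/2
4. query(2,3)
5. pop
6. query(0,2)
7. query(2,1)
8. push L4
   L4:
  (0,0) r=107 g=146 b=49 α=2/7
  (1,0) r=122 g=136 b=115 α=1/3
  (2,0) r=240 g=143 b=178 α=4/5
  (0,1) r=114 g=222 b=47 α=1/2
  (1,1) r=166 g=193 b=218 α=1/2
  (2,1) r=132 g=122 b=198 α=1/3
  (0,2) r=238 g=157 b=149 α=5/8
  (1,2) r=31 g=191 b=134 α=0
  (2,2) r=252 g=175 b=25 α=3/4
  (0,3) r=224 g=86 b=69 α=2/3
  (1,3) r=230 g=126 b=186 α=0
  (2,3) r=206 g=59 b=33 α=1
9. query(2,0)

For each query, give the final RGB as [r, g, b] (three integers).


(2,3) stack=L1,L2,L3; from [0,0,0]:
after L1 α=2/5: [48, 92, 396/5]
after L2 α=0: [48, 92, 396/5]
after L3 α=1/2: [285/2, 251/2, 1011/10]
rounded: [142, 126, 101]

(0,2) stack=L1,L2; from [0,0,0]:
L1 α=1/3: [200/3, 61/3, 167/3]
L2 α=0: [200/3, 61/3, 167/3]
→ [67, 20, 56]

query (2,1) [L1,L2] — begin 0,0,0
after L1 α=1/3: [223/3, 74, 250/3]
after L2 α=1/4: [61, 427/4, 163/2]
= [61, 107, 82]

(2,0) stack=L1,L2,L4; from [0,0,0]:
+L1 (α=2/5) → [488/5, 376/5, 494/5]
+L2 (α=1/2) → [719/5, 1441/10, 282/5]
+L4 (α=4/5) → [5519/25, 7161/50, 3842/25]
→ [221, 143, 154]


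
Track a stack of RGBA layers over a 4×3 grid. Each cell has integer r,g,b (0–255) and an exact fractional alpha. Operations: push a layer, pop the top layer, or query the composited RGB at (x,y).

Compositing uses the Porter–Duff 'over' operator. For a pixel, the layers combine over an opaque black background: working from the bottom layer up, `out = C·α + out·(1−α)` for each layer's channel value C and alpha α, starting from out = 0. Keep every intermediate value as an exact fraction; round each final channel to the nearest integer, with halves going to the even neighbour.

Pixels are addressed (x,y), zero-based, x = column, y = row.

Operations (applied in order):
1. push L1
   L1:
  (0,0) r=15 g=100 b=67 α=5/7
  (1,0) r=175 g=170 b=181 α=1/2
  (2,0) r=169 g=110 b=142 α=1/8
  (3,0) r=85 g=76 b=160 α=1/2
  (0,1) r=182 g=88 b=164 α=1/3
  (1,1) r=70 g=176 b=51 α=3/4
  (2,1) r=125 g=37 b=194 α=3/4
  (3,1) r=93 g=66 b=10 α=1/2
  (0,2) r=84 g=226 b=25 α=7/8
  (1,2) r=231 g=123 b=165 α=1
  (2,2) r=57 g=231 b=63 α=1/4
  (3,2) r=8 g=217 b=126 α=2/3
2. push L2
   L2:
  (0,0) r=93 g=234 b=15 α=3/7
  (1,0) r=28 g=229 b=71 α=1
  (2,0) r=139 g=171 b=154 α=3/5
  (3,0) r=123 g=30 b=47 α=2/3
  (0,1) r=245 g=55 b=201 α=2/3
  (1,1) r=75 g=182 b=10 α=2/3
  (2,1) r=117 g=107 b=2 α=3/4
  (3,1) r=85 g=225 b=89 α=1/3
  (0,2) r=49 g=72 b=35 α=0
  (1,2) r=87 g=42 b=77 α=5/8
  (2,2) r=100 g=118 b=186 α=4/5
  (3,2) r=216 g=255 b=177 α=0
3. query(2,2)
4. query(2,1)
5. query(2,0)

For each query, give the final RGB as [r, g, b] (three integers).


at x=2,y=2 over L1,L2:
+L1 (α=1/4) → [57/4, 231/4, 63/4]
+L2 (α=4/5) → [1657/20, 2119/20, 3039/20]
rounded: [83, 106, 152]

at x=2,y=1 over L1,L2:
+L1 (α=3/4) → [375/4, 111/4, 291/2]
+L2 (α=3/4) → [1779/16, 1395/16, 303/8]
rounded: [111, 87, 38]

at x=2,y=0 over L1,L2:
after L1 α=1/8: [169/8, 55/4, 71/4]
after L2 α=3/5: [1837/20, 1081/10, 199/2]
→ [92, 108, 100]


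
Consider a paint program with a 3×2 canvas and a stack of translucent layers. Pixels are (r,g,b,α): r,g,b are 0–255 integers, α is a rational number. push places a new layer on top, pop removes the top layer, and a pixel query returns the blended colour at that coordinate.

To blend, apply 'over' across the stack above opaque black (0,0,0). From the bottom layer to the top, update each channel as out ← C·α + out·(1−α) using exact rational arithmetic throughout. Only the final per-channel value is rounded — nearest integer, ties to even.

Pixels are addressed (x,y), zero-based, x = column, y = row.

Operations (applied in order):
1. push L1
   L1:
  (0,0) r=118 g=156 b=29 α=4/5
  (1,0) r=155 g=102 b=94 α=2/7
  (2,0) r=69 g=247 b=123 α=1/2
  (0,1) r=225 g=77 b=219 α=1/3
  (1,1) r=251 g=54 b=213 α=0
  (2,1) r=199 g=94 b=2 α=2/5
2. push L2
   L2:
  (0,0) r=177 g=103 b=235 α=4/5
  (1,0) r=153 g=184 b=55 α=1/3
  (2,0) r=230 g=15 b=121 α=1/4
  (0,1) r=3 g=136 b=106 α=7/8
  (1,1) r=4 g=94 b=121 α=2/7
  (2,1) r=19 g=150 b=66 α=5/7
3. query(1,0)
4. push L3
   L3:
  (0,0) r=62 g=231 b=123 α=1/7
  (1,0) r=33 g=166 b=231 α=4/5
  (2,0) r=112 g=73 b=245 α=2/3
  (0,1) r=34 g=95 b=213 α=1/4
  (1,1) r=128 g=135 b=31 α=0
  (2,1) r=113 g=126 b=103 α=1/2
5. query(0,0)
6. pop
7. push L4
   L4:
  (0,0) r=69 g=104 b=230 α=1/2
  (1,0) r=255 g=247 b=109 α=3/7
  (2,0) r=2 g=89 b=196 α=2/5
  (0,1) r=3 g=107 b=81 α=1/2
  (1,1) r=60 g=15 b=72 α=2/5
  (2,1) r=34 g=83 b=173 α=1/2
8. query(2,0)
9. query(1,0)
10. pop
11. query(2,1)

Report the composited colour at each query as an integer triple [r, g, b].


(1,0) stack=L1,L2; from [0,0,0]:
L1 α=2/7: [310/7, 204/7, 188/7]
L2 α=1/3: [1691/21, 1696/21, 761/21]
rounded: [81, 81, 36]

at x=0,y=0 over L1,L2,L3:
L1 α=4/5: [472/5, 624/5, 116/5]
L2 α=4/5: [4012/25, 2684/25, 4816/25]
L3 α=1/7: [25622/175, 21879/175, 31971/175]
= [146, 125, 183]

query (2,0) [L1,L2,L4] — begin 0,0,0
after L1 α=1/2: [69/2, 247/2, 123/2]
after L2 α=1/4: [667/8, 771/8, 611/8]
after L4 α=2/5: [2033/40, 3737/40, 4969/40]
rounded: [51, 93, 124]

(1,0) stack=L1,L2,L4; from [0,0,0]:
L1 α=2/7: [310/7, 204/7, 188/7]
L2 α=1/3: [1691/21, 1696/21, 761/21]
L4 α=3/7: [22829/147, 22345/147, 9911/147]
= [155, 152, 67]

at x=2,y=1 over L1,L2:
L1 α=2/5: [398/5, 188/5, 4/5]
L2 α=5/7: [1271/35, 4126/35, 1658/35]
= [36, 118, 47]


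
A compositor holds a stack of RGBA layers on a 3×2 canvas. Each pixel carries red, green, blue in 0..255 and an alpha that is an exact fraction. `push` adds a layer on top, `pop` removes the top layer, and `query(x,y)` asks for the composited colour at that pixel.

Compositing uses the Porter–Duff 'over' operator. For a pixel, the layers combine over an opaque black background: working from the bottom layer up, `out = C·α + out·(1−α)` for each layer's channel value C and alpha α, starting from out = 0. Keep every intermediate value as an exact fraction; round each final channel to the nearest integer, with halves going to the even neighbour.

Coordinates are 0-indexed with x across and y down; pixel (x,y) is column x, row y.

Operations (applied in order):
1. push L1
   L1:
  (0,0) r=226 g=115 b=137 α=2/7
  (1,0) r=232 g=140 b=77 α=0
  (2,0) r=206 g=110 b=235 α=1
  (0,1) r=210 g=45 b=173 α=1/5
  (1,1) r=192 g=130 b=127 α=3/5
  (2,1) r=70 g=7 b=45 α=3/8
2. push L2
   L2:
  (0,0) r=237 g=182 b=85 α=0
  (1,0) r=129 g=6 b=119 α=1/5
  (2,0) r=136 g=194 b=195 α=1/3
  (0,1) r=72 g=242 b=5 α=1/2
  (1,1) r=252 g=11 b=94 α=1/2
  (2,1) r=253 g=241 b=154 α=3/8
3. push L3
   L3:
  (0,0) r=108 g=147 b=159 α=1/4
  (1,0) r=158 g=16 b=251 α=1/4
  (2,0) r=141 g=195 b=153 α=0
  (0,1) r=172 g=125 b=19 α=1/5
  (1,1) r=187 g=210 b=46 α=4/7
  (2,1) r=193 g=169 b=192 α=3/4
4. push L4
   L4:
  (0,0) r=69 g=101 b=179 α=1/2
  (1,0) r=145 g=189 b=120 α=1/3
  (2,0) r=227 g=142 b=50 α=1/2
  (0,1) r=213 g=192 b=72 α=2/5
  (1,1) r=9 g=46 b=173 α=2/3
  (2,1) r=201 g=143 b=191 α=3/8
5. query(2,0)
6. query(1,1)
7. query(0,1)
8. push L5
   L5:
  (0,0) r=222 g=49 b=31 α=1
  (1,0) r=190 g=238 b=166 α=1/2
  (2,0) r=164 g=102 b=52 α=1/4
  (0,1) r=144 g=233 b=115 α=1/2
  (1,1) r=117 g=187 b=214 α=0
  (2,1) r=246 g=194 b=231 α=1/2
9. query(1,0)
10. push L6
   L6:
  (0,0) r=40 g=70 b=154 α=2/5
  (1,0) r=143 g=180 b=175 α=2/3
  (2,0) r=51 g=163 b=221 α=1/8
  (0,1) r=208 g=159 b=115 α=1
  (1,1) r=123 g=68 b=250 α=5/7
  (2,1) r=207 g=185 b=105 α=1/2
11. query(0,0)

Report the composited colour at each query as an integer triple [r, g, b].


query (2,0) [L1,L2,L3,L4] — begin 0,0,0
L1 α=1: [206, 110, 235]
L2 α=1/3: [548/3, 138, 665/3]
L3 α=0: [548/3, 138, 665/3]
L4 α=1/2: [1229/6, 140, 815/6]
= [205, 140, 136]

(1,1) stack=L1,L2,L3,L4; from [0,0,0]:
L1 α=3/5: [576/5, 78, 381/5]
L2 α=1/2: [918/5, 89/2, 851/10]
L3 α=4/7: [6494/35, 1947/14, 4393/70]
L4 α=2/3: [7124/105, 3235/42, 28613/210]
= [68, 77, 136]

(0,1) stack=L1,L2,L3,L4; from [0,0,0]:
+L1 (α=1/5) → [42, 9, 173/5]
+L2 (α=1/2) → [57, 251/2, 99/5]
+L3 (α=1/5) → [80, 627/5, 491/25]
+L4 (α=2/5) → [666/5, 3801/25, 5073/125]
rounded: [133, 152, 41]

(1,0) stack=L1,L2,L3,L4,L5; from [0,0,0]:
+L1 (α=0) → [0, 0, 0]
+L2 (α=1/5) → [129/5, 6/5, 119/5]
+L3 (α=1/4) → [1177/20, 49/10, 403/5]
+L4 (α=1/3) → [2627/30, 994/15, 1406/15]
+L5 (α=1/2) → [8327/60, 2282/15, 1948/15]
→ [139, 152, 130]

query (0,0) [L1,L2,L3,L4,L5,L6] — begin 0,0,0
after L1 α=2/7: [452/7, 230/7, 274/7]
after L2 α=0: [452/7, 230/7, 274/7]
after L3 α=1/4: [528/7, 1719/28, 1935/28]
after L4 α=1/2: [1011/14, 4547/56, 6947/56]
after L5 α=1: [222, 49, 31]
after L6 α=2/5: [746/5, 287/5, 401/5]
rounded: [149, 57, 80]


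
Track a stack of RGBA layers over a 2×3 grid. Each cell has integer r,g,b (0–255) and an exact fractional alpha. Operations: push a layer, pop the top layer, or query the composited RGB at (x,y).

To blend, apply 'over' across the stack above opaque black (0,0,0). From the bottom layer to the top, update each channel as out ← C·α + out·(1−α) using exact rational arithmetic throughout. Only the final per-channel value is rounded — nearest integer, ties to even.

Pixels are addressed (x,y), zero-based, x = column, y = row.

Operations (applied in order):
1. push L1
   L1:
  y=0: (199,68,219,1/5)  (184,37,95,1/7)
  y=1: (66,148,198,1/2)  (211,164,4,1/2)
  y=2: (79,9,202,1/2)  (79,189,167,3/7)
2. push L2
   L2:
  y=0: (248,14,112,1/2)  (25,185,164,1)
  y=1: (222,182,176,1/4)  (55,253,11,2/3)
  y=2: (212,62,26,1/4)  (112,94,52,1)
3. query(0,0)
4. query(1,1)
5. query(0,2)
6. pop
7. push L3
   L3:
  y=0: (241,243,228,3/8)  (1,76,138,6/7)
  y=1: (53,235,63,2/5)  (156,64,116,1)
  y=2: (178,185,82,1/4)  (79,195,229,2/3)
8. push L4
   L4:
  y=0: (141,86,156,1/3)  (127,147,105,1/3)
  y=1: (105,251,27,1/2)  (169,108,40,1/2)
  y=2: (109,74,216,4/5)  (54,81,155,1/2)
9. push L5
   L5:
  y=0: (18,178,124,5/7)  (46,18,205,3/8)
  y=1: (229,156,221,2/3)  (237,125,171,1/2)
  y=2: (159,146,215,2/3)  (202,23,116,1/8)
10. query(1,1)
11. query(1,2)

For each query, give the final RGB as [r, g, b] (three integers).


query (0,0) [L1,L2] — begin 0,0,0
L1 α=1/5: [199/5, 68/5, 219/5]
L2 α=1/2: [1439/10, 69/5, 779/10]
= [144, 14, 78]

(1,1) stack=L1,L2; from [0,0,0]:
after L1 α=1/2: [211/2, 82, 2]
after L2 α=2/3: [431/6, 196, 8]
= [72, 196, 8]

query (0,2) [L1,L2] — begin 0,0,0
after L1 α=1/2: [79/2, 9/2, 101]
after L2 α=1/4: [661/8, 151/8, 329/4]
→ [83, 19, 82]

at x=1,y=1 over L1,L3,L4,L5:
L1 α=1/2: [211/2, 82, 2]
L3 α=1: [156, 64, 116]
L4 α=1/2: [325/2, 86, 78]
L5 α=1/2: [799/4, 211/2, 249/2]
rounded: [200, 106, 124]

(1,2) stack=L1,L3,L4,L5; from [0,0,0]:
+L1 (α=3/7) → [237/7, 81, 501/7]
+L3 (α=2/3) → [1343/21, 157, 3707/21]
+L4 (α=1/2) → [2477/42, 119, 3481/21]
+L5 (α=1/8) → [3689/48, 107, 3829/24]
rounded: [77, 107, 160]


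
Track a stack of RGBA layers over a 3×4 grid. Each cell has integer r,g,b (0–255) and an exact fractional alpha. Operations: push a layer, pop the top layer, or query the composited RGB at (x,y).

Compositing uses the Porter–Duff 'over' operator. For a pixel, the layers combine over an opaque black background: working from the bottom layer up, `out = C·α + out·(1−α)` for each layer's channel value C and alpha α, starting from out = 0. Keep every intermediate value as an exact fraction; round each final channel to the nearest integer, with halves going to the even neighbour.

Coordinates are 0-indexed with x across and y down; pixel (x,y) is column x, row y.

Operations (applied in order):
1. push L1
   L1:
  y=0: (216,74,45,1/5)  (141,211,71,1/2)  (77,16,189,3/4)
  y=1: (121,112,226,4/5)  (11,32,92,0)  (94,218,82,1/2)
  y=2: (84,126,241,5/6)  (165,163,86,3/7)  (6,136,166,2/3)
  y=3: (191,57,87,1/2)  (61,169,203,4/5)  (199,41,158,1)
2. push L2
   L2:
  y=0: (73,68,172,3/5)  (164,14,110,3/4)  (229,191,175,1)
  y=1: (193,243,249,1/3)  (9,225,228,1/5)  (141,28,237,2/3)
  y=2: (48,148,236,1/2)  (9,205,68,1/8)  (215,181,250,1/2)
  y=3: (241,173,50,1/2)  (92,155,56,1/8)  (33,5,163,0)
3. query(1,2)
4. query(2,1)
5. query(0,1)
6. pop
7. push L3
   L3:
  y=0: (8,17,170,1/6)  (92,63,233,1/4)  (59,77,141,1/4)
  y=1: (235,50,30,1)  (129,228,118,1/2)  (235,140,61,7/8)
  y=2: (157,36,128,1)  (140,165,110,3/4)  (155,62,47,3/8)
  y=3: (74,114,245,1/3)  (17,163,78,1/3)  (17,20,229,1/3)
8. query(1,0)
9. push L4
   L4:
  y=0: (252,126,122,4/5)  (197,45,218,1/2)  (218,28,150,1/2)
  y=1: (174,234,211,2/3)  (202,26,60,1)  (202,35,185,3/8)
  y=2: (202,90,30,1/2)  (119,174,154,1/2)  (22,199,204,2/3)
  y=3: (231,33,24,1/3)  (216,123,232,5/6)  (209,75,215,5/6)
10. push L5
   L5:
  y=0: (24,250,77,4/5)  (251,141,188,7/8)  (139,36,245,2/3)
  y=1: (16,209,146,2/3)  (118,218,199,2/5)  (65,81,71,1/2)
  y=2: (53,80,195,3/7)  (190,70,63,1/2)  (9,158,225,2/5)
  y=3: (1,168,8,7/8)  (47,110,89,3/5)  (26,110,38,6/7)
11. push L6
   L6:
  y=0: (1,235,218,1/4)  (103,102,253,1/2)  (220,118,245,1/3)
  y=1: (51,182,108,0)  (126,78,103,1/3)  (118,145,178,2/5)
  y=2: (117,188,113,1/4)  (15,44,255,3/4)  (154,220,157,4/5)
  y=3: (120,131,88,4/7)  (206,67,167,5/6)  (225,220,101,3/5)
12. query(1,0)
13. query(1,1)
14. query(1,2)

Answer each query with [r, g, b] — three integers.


at x=1,y=2 over L1,L2:
+L1 (α=3/7) → [495/7, 489/7, 258/7]
+L2 (α=1/8) → [63, 347/4, 163/4]
= [63, 87, 41]

at x=2,y=1 over L1,L2:
after L1 α=1/2: [47, 109, 41]
after L2 α=2/3: [329/3, 55, 515/3]
→ [110, 55, 172]

query (0,1) [L1,L2] — begin 0,0,0
+L1 (α=4/5) → [484/5, 448/5, 904/5]
+L2 (α=1/3) → [1933/15, 2111/15, 3053/15]
= [129, 141, 204]

(1,0) stack=L1,L3; from [0,0,0]:
after L1 α=1/2: [141/2, 211/2, 71/2]
after L3 α=1/4: [607/8, 759/8, 679/8]
= [76, 95, 85]

(1,0) stack=L1,L3,L4,L5,L6; from [0,0,0]:
+L1 (α=1/2) → [141/2, 211/2, 71/2]
+L3 (α=1/4) → [607/8, 759/8, 679/8]
+L4 (α=1/2) → [2183/16, 1119/16, 2423/16]
+L5 (α=7/8) → [30295/128, 16911/128, 23479/128]
+L6 (α=1/2) → [43479/256, 29967/256, 55863/256]
rounded: [170, 117, 218]

at x=1,y=1 over L1,L3,L4,L5,L6:
after L1 α=0: [0, 0, 0]
after L3 α=1/2: [129/2, 114, 59]
after L4 α=1: [202, 26, 60]
after L5 α=2/5: [842/5, 514/5, 578/5]
after L6 α=1/3: [2314/15, 1418/15, 557/5]
rounded: [154, 95, 111]

(1,2) stack=L1,L3,L4,L5,L6; from [0,0,0]:
after L1 α=3/7: [495/7, 489/7, 258/7]
after L3 α=3/4: [3435/28, 1977/14, 642/7]
after L4 α=1/2: [6767/56, 4413/28, 860/7]
after L5 α=1/2: [17407/112, 6373/56, 1301/14]
after L6 α=3/4: [22447/448, 13765/224, 12011/56]
→ [50, 61, 214]


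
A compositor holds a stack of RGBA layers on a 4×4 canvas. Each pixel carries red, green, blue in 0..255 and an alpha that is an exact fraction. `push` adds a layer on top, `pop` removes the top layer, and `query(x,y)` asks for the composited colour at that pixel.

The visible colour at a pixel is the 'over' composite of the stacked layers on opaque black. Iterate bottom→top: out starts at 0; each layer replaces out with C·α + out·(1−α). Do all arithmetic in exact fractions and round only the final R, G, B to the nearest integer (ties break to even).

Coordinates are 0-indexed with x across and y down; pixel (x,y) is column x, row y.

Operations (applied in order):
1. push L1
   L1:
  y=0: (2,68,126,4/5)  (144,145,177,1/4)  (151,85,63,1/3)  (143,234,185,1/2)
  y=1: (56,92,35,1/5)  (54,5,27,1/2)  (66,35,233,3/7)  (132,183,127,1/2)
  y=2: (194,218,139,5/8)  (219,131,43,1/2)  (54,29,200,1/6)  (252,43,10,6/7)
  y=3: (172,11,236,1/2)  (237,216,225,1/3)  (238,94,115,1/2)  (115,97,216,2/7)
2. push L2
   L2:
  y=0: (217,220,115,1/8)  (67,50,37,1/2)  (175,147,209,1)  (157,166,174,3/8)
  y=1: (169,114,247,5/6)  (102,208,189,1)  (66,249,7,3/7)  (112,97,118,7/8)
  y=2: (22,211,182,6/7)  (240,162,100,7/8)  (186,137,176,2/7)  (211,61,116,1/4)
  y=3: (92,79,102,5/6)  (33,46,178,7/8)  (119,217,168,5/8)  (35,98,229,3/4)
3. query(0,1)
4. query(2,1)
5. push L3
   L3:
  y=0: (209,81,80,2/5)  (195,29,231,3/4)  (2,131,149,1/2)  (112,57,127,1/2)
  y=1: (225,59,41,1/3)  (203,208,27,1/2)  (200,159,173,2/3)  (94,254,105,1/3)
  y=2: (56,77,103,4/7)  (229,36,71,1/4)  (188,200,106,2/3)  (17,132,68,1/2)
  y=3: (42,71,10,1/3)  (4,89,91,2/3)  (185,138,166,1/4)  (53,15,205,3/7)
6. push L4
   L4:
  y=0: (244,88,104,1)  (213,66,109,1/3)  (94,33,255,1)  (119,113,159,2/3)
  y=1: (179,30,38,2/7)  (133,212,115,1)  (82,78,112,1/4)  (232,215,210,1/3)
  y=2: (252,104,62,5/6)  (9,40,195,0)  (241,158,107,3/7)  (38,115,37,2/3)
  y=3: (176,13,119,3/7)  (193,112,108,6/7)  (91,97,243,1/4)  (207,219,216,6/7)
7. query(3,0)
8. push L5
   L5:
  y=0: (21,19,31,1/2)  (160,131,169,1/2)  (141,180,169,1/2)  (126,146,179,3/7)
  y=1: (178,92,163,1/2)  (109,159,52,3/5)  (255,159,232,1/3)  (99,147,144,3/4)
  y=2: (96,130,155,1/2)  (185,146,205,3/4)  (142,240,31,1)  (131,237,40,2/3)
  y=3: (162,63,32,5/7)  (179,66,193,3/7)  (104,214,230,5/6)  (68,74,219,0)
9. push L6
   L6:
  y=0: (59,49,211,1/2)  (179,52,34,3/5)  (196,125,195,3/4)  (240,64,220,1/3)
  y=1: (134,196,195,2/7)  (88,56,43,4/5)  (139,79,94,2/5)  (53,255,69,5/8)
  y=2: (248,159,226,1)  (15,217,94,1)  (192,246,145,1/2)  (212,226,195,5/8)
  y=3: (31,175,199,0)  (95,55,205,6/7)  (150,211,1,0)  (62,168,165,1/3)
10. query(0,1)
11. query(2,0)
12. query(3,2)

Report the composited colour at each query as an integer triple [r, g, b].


at x=0,y=1 over L1,L2:
after L1 α=1/5: [56/5, 92/5, 7]
after L2 α=5/6: [1427/10, 1471/15, 207]
= [143, 98, 207]

at x=2,y=1 over L1,L2:
after L1 α=3/7: [198/7, 15, 699/7]
after L2 α=3/7: [2178/49, 807/7, 2943/49]
→ [44, 115, 60]

query (3,0) [L1,L2,L3,L4] — begin 0,0,0
L1 α=1/2: [143/2, 117, 185/2]
L2 α=3/8: [1657/16, 1083/8, 1969/16]
L3 α=1/2: [3449/32, 1539/16, 4001/32]
L4 α=2/3: [11065/96, 5155/48, 14177/96]
rounded: [115, 107, 148]

at x=0,y=1 over L1,L2,L3,L4,L5,L6:
+L1 (α=1/5) → [56/5, 92/5, 7]
+L2 (α=5/6) → [1427/10, 1471/15, 207]
+L3 (α=1/3) → [2552/15, 3827/45, 455/3]
+L4 (α=2/7) → [518/3, 4367/63, 2503/21]
+L5 (α=1/2) → [526/3, 10163/126, 2963/21]
+L6 (α=2/7) → [3434/21, 100207/882, 23005/147]
→ [164, 114, 156]

(2,0) stack=L1,L2,L3,L4,L5,L6; from [0,0,0]:
+L1 (α=1/3) → [151/3, 85/3, 21]
+L2 (α=1) → [175, 147, 209]
+L3 (α=1/2) → [177/2, 139, 179]
+L4 (α=1) → [94, 33, 255]
+L5 (α=1/2) → [235/2, 213/2, 212]
+L6 (α=3/4) → [1411/8, 963/8, 797/4]
rounded: [176, 120, 199]

at x=3,y=2 over L1,L2,L3,L4,L5,L6:
after L1 α=6/7: [216, 258/7, 60/7]
after L2 α=1/4: [859/4, 1201/28, 248/7]
after L3 α=1/2: [927/8, 4897/56, 362/7]
after L4 α=2/3: [1535/24, 17777/168, 880/21]
after L5 α=2/3: [7823/72, 97409/504, 2560/63]
after L6 α=5/8: [33263/192, 287249/1344, 23035/168]
rounded: [173, 214, 137]


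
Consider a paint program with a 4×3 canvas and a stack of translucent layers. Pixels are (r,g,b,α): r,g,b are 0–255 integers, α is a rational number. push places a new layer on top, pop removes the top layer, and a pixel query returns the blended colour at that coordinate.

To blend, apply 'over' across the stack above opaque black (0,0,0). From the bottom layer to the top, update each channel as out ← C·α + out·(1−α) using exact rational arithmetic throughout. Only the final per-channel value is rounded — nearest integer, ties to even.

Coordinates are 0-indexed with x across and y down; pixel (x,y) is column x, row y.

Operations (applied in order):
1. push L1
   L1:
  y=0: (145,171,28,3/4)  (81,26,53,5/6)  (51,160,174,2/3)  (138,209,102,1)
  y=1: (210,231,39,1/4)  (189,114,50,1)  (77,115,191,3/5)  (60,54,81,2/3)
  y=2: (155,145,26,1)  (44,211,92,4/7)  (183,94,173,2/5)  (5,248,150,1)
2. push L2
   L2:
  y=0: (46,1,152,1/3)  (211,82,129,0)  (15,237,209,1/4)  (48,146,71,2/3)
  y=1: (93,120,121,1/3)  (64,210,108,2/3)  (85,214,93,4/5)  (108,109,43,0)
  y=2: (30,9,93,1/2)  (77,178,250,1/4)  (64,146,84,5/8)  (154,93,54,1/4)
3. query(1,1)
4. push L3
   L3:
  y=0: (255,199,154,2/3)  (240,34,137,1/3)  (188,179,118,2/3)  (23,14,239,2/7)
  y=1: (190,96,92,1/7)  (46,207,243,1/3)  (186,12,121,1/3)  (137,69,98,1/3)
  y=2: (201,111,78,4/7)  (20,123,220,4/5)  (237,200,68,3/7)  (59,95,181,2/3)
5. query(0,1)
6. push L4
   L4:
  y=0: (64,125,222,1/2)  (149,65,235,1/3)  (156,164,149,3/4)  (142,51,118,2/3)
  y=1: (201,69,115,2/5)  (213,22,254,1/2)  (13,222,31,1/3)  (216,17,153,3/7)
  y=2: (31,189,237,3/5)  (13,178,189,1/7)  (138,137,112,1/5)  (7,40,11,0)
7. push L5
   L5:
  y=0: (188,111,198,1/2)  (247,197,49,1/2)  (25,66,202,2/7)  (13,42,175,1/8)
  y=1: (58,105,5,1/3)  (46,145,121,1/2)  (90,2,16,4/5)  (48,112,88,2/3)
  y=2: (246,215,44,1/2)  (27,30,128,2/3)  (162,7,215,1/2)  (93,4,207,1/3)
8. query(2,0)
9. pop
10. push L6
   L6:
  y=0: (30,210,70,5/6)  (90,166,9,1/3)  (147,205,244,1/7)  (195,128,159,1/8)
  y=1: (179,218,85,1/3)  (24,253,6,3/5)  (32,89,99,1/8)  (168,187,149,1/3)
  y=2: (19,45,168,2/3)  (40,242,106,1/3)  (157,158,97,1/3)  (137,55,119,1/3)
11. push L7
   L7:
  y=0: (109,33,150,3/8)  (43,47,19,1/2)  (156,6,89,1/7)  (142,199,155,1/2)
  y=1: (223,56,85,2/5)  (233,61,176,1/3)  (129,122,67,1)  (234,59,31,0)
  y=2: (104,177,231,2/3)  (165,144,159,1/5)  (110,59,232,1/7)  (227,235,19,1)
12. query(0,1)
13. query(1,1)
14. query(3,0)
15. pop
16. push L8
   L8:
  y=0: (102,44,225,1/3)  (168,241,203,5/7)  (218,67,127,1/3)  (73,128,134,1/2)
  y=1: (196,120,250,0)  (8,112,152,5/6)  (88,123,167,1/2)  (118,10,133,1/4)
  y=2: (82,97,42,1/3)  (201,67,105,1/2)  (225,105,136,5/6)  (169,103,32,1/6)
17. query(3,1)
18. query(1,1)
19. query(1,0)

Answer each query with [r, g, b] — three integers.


(1,1) stack=L1,L2; from [0,0,0]:
L1 α=1: [189, 114, 50]
L2 α=2/3: [317/3, 178, 266/3]
= [106, 178, 89]

at x=0,y=1 over L1,L2,L3:
L1 α=1/4: [105/2, 231/4, 39/4]
L2 α=1/3: [66, 157/2, 281/6]
L3 α=1/7: [586/7, 81, 373/7]
= [84, 81, 53]

query (2,0) [L1,L2,L3,L4,L5] — begin 0,0,0
+L1 (α=2/3) → [34, 320/3, 116]
+L2 (α=1/4) → [117/4, 557/4, 557/4]
+L3 (α=2/3) → [1621/12, 663/4, 1501/12]
+L4 (α=3/4) → [7237/48, 2631/16, 6865/48]
+L5 (α=2/7) → [38585/336, 2181/16, 53717/336]
→ [115, 136, 160]

at x=0,y=1 over L1,L2,L3,L4,L6,L7:
+L1 (α=1/4) → [105/2, 231/4, 39/4]
+L2 (α=1/3) → [66, 157/2, 281/6]
+L3 (α=1/7) → [586/7, 81, 373/7]
+L4 (α=2/5) → [4572/35, 381/5, 2729/35]
+L6 (α=1/3) → [15409/105, 1852/15, 2811/35]
+L7 (α=2/5) → [31019/175, 2412/25, 14383/175]
rounded: [177, 96, 82]

(1,1) stack=L1,L2,L3,L4,L6,L7; from [0,0,0]:
after L1 α=1: [189, 114, 50]
after L2 α=2/3: [317/3, 178, 266/3]
after L3 α=1/3: [772/9, 563/3, 1261/9]
after L4 α=1/2: [2689/18, 629/6, 3547/18]
after L6 α=3/5: [3337/45, 2906/15, 3709/45]
after L7 α=1/3: [17159/135, 6727/45, 15338/135]
= [127, 149, 114]

(3,0) stack=L1,L2,L3,L4,L6,L7; from [0,0,0]:
after L1 α=1: [138, 209, 102]
after L2 α=2/3: [78, 167, 244/3]
after L3 α=2/7: [436/7, 863/7, 2654/21]
after L4 α=2/3: [808/7, 1577/21, 7610/63]
after L6 α=1/8: [1003/8, 1961/24, 9041/72]
after L7 α=1/2: [2139/16, 6737/48, 20201/144]
→ [134, 140, 140]

(3,1) stack=L1,L2,L3,L4,L6,L8; from [0,0,0]:
after L1 α=2/3: [40, 36, 54]
after L2 α=0: [40, 36, 54]
after L3 α=1/3: [217/3, 47, 206/3]
after L4 α=3/7: [2812/21, 239/7, 2201/21]
after L6 α=1/3: [9152/63, 1787/21, 7531/63]
after L8 α=1/4: [5815/42, 1857/28, 2581/21]
= [138, 66, 123]

(1,1) stack=L1,L2,L3,L4,L6,L8; from [0,0,0]:
after L1 α=1: [189, 114, 50]
after L2 α=2/3: [317/3, 178, 266/3]
after L3 α=1/3: [772/9, 563/3, 1261/9]
after L4 α=1/2: [2689/18, 629/6, 3547/18]
after L6 α=3/5: [3337/45, 2906/15, 3709/45]
after L8 α=5/6: [5137/270, 5653/45, 37909/270]
→ [19, 126, 140]

at x=1,y=0 over L1,L2,L3,L4,L6,L8:
L1 α=5/6: [135/2, 65/3, 265/6]
L2 α=0: [135/2, 65/3, 265/6]
L3 α=1/3: [125, 232/9, 676/9]
L4 α=1/3: [133, 1049/27, 3467/27]
L6 α=1/3: [356/3, 6580/81, 7177/81]
L8 α=5/7: [3232/21, 110765/567, 96569/567]
rounded: [154, 195, 170]


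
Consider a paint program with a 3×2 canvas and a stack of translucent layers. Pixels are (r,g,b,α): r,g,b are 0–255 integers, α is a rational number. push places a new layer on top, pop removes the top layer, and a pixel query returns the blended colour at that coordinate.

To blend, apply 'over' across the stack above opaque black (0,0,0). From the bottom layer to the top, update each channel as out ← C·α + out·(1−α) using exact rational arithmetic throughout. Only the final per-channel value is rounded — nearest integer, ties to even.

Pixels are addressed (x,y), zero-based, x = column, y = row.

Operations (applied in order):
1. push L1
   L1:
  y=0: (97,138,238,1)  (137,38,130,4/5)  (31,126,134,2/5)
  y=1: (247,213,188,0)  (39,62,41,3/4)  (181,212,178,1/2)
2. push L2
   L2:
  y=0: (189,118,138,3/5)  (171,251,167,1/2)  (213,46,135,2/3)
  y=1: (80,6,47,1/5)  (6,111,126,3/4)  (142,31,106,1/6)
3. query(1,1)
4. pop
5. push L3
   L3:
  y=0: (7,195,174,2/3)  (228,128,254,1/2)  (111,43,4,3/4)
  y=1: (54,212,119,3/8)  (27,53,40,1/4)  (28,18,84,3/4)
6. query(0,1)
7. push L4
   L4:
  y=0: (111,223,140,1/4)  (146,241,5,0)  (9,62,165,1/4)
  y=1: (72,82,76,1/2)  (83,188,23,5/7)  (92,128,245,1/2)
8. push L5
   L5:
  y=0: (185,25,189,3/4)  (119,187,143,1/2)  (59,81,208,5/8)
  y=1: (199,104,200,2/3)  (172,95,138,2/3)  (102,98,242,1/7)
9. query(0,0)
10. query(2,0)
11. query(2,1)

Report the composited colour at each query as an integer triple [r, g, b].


at x=1,y=1 over L1,L2:
after L1 α=3/4: [117/4, 93/2, 123/4]
after L2 α=3/4: [189/16, 759/8, 1635/16]
= [12, 95, 102]

(0,1) stack=L1,L3; from [0,0,0]:
L1 α=0: [0, 0, 0]
L3 α=3/8: [81/4, 159/2, 357/8]
→ [20, 80, 45]

(0,0) stack=L1,L3,L4,L5; from [0,0,0]:
+L1 (α=1) → [97, 138, 238]
+L3 (α=2/3) → [37, 176, 586/3]
+L4 (α=1/4) → [111/2, 751/4, 363/2]
+L5 (α=3/4) → [1221/8, 1051/16, 1497/8]
→ [153, 66, 187]

query (2,0) [L1,L3,L4,L5] — begin 0,0,0
L1 α=2/5: [62/5, 252/5, 268/5]
L3 α=3/4: [1727/20, 897/20, 82/5]
L4 α=1/4: [5361/80, 3931/80, 1071/20]
L5 α=5/8: [39683/640, 44193/640, 24013/160]
→ [62, 69, 150]

query (2,1) [L1,L3,L4,L5] — begin 0,0,0
L1 α=1/2: [181/2, 106, 89]
L3 α=3/4: [349/8, 40, 341/4]
L4 α=1/2: [1085/16, 84, 1321/8]
L5 α=1/7: [4071/56, 86, 4931/28]
→ [73, 86, 176]


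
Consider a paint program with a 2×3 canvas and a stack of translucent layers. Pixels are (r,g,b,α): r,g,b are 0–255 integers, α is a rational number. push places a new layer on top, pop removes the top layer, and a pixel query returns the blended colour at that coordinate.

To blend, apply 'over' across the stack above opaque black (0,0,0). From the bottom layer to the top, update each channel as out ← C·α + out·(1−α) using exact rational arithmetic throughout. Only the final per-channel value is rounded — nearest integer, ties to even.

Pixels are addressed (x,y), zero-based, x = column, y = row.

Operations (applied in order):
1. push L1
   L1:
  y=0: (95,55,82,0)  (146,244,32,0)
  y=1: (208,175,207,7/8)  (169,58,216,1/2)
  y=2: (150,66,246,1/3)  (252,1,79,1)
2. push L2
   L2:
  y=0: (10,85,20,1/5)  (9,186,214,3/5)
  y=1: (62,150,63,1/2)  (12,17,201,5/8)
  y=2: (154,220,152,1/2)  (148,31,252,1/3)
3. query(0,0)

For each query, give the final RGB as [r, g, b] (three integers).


(0,0) stack=L1,L2; from [0,0,0]:
+L1 (α=0) → [0, 0, 0]
+L2 (α=1/5) → [2, 17, 4]
→ [2, 17, 4]


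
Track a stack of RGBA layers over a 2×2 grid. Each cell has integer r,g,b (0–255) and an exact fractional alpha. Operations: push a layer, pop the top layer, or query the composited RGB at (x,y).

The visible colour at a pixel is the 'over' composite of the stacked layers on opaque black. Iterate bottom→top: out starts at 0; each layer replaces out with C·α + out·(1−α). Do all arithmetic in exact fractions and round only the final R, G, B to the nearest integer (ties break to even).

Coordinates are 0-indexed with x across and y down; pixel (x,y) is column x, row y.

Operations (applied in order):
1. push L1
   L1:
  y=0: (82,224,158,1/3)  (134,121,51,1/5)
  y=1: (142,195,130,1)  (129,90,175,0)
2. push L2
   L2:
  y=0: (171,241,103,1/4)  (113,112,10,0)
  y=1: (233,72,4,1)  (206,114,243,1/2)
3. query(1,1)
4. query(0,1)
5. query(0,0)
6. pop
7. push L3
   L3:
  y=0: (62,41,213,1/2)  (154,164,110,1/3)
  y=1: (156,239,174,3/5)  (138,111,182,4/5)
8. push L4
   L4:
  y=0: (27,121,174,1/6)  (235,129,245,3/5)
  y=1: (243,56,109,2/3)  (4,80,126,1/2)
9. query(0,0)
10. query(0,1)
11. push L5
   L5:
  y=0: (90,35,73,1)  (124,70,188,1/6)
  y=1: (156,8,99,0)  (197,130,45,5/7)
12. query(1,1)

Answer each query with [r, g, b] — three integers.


(1,1) stack=L1,L2; from [0,0,0]:
L1 α=0: [0, 0, 0]
L2 α=1/2: [103, 57, 243/2]
→ [103, 57, 122]

(0,1) stack=L1,L2; from [0,0,0]:
L1 α=1: [142, 195, 130]
L2 α=1: [233, 72, 4]
rounded: [233, 72, 4]

(0,0) stack=L1,L2; from [0,0,0]:
+L1 (α=1/3) → [82/3, 224/3, 158/3]
+L2 (α=1/4) → [253/4, 465/4, 261/4]
= [63, 116, 65]

query (0,0) [L1,L3,L4] — begin 0,0,0
after L1 α=1/3: [82/3, 224/3, 158/3]
after L3 α=1/2: [134/3, 347/6, 797/6]
after L4 α=1/6: [751/18, 2461/36, 5029/36]
→ [42, 68, 140]

(0,1) stack=L1,L3,L4; from [0,0,0]:
after L1 α=1: [142, 195, 130]
after L3 α=3/5: [752/5, 1107/5, 782/5]
after L4 α=2/3: [3182/15, 1667/15, 624/5]
rounded: [212, 111, 125]

at x=1,y=1 over L1,L3,L4,L5:
+L1 (α=0) → [0, 0, 0]
+L3 (α=4/5) → [552/5, 444/5, 728/5]
+L4 (α=1/2) → [286/5, 422/5, 679/5]
+L5 (α=5/7) → [5497/35, 4094/35, 2483/35]
= [157, 117, 71]


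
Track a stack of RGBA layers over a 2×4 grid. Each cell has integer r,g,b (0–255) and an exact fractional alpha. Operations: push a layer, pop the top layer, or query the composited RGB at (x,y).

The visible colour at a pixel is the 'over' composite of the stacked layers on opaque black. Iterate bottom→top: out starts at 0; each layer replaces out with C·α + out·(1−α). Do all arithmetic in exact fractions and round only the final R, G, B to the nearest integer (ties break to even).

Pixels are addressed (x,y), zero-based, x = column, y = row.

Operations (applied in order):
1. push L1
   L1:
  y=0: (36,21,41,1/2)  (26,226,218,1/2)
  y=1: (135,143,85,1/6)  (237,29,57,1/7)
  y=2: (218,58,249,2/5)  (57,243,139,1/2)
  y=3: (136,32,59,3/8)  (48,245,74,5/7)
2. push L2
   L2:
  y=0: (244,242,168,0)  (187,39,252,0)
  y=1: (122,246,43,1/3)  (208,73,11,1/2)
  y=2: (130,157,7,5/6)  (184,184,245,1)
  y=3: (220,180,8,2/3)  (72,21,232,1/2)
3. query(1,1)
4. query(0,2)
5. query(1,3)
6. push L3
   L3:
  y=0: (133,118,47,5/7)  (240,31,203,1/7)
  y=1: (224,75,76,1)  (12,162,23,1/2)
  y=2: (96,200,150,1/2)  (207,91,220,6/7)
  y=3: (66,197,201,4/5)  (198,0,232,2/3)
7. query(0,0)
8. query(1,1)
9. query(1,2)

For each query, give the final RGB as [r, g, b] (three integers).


(1,1) stack=L1,L2; from [0,0,0]:
L1 α=1/7: [237/7, 29/7, 57/7]
L2 α=1/2: [1693/14, 270/7, 67/7]
= [121, 39, 10]

query (0,2) [L1,L2] — begin 0,0,0
L1 α=2/5: [436/5, 116/5, 498/5]
L2 α=5/6: [1843/15, 1347/10, 673/30]
→ [123, 135, 22]

(1,3) stack=L1,L2; from [0,0,0]:
after L1 α=5/7: [240/7, 175, 370/7]
after L2 α=1/2: [372/7, 98, 997/7]
rounded: [53, 98, 142]

query (0,0) [L1,L2,L3] — begin 0,0,0
after L1 α=1/2: [18, 21/2, 41/2]
after L2 α=0: [18, 21/2, 41/2]
after L3 α=5/7: [701/7, 611/7, 276/7]
= [100, 87, 39]

query (1,1) [L1,L2,L3] — begin 0,0,0
after L1 α=1/7: [237/7, 29/7, 57/7]
after L2 α=1/2: [1693/14, 270/7, 67/7]
after L3 α=1/2: [1861/28, 702/7, 114/7]
rounded: [66, 100, 16]

query (1,2) [L1,L2,L3] — begin 0,0,0
after L1 α=1/2: [57/2, 243/2, 139/2]
after L2 α=1: [184, 184, 245]
after L3 α=6/7: [1426/7, 730/7, 1565/7]
→ [204, 104, 224]


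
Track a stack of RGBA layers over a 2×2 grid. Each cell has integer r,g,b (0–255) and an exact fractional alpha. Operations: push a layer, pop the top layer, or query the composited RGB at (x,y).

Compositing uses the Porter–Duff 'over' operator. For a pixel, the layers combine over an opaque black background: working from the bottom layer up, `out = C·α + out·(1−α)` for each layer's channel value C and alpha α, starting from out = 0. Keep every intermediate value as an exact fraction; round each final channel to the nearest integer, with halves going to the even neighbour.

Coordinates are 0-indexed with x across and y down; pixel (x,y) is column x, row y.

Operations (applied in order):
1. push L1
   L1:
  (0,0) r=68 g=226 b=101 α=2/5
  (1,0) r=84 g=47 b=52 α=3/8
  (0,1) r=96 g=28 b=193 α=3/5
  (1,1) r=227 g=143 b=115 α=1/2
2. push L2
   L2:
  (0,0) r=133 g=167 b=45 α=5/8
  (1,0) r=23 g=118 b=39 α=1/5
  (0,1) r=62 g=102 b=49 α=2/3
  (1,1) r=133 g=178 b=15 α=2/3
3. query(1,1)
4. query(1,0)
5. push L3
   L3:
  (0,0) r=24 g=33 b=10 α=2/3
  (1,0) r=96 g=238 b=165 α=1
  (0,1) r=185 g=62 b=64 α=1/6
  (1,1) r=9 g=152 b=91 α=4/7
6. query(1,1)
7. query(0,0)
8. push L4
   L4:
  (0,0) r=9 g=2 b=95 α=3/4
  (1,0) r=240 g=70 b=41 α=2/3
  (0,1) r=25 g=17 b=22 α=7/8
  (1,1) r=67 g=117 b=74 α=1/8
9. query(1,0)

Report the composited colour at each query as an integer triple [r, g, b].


(1,1) stack=L1,L2; from [0,0,0]:
L1 α=1/2: [227/2, 143/2, 115/2]
L2 α=2/3: [253/2, 285/2, 175/6]
= [126, 142, 29]

(1,0) stack=L1,L2; from [0,0,0]:
L1 α=3/8: [63/2, 141/8, 39/2]
L2 α=1/5: [149/5, 377/10, 117/5]
→ [30, 38, 23]

at x=1,y=1 over L1,L2,L3:
after L1 α=1/2: [227/2, 143/2, 115/2]
after L2 α=2/3: [253/2, 285/2, 175/6]
after L3 α=4/7: [831/14, 2071/14, 129/2]
→ [59, 148, 64]

at x=0,y=0 over L1,L2,L3:
+L1 (α=2/5) → [136/5, 452/5, 202/5]
+L2 (α=5/8) → [3733/40, 5531/40, 1731/40]
+L3 (α=2/3) → [5653/120, 8171/120, 2531/120]
→ [47, 68, 21]

(1,0) stack=L1,L2,L3,L4; from [0,0,0]:
after L1 α=3/8: [63/2, 141/8, 39/2]
after L2 α=1/5: [149/5, 377/10, 117/5]
after L3 α=1: [96, 238, 165]
after L4 α=2/3: [192, 126, 247/3]
→ [192, 126, 82]
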